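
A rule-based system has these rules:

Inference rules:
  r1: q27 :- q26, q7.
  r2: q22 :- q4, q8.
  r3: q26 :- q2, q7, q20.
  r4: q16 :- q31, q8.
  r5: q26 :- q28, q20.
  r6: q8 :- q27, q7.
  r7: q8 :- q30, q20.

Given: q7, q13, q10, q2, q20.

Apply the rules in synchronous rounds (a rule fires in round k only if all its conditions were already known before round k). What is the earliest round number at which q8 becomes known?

Round 1: r3 [q26 :- q2, q7, q20.]. Adds q26.
Round 2: r1 [q27 :- q26, q7.]. Adds q27.
Round 3: r6 [q8 :- q27, q7.]. Adds q8.
q8 first appears in round 3.

3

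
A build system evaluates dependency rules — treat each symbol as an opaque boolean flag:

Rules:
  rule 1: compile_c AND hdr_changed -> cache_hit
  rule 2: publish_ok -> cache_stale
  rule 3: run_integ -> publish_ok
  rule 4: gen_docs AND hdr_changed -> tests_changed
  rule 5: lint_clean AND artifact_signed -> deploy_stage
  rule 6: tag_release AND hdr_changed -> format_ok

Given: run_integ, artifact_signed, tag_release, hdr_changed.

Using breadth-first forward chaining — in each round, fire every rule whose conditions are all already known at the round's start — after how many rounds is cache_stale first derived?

Round 1: rule 3 [run_integ -> publish_ok]; rule 6 [tag_release AND hdr_changed -> format_ok]. New: publish_ok, format_ok.
Round 2: rule 2 [publish_ok -> cache_stale]. New: cache_stale.
cache_stale first appears in round 2.

2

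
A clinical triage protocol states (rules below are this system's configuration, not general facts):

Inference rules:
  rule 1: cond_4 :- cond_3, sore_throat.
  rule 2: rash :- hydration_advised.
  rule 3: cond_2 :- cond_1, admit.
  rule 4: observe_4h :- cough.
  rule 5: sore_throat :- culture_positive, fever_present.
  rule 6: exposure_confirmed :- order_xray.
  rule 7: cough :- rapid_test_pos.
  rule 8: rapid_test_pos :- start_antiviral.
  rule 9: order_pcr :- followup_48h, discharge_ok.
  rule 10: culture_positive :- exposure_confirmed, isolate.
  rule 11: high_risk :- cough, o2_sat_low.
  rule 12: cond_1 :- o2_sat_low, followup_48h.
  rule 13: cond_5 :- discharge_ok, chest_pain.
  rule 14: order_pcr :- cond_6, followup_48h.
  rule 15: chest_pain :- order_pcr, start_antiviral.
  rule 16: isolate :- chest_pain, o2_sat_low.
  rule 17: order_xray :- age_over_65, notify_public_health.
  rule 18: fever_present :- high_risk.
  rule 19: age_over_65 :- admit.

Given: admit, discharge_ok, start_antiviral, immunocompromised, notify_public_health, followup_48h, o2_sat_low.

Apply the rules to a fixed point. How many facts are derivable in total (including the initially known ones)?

Round 1 — rule 8, rule 9, rule 12, rule 19, derive rapid_test_pos, order_pcr, cond_1, age_over_65.
Round 2 — rule 3, rule 7, rule 15, rule 17, derive cond_2, cough, chest_pain, order_xray.
Round 3 — rule 4, rule 6, rule 11, rule 13, rule 16, derive observe_4h, exposure_confirmed, high_risk, cond_5, isolate.
Round 4 — rule 10, rule 18, derive culture_positive, fever_present.
Round 5 — rule 5, derive sore_throat.
Closure: {admit, age_over_65, chest_pain, cond_1, cond_2, cond_5, cough, culture_positive, discharge_ok, exposure_confirmed, fever_present, followup_48h, high_risk, immunocompromised, isolate, notify_public_health, o2_sat_low, observe_4h, order_pcr, order_xray, rapid_test_pos, sore_throat, start_antiviral} — 23 facts.

23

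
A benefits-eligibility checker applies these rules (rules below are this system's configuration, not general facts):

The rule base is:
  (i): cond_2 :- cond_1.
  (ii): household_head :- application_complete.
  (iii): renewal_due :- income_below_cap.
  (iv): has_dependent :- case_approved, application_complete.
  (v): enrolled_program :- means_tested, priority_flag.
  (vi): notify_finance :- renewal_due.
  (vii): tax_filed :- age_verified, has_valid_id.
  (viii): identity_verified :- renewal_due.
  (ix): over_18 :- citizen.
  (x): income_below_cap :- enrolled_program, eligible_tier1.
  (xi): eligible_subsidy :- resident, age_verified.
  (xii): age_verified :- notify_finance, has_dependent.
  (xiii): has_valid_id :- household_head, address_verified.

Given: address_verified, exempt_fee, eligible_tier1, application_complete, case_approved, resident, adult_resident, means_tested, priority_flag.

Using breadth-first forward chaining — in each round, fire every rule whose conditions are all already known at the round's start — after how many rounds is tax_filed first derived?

[1] (ii) [household_head :- application_complete.]; (iv) [has_dependent :- case_approved, application_complete.]; (v) [enrolled_program :- means_tested, priority_flag.]. ⇒ new: household_head, has_dependent, enrolled_program.
[2] (x) [income_below_cap :- enrolled_program, eligible_tier1.]; (xiii) [has_valid_id :- household_head, address_verified.]. ⇒ new: income_below_cap, has_valid_id.
[3] (iii) [renewal_due :- income_below_cap.]. ⇒ new: renewal_due.
[4] (vi) [notify_finance :- renewal_due.]; (viii) [identity_verified :- renewal_due.]. ⇒ new: notify_finance, identity_verified.
[5] (xii) [age_verified :- notify_finance, has_dependent.]. ⇒ new: age_verified.
[6] (vii) [tax_filed :- age_verified, has_valid_id.]; (xi) [eligible_subsidy :- resident, age_verified.]. ⇒ new: tax_filed, eligible_subsidy.
tax_filed first appears in round 6.

6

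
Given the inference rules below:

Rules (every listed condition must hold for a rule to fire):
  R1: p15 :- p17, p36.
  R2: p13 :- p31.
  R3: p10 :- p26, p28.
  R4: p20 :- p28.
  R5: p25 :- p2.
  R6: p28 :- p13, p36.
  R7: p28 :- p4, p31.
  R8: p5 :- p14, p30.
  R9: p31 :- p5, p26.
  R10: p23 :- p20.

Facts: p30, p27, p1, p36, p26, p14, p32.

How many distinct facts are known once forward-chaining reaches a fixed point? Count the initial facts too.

14

Round 1: R8 [p5 :- p14, p30.]. Adds p5.
Round 2: R9 [p31 :- p5, p26.]. Adds p31.
Round 3: R2 [p13 :- p31.]. Adds p13.
Round 4: R6 [p28 :- p13, p36.]. Adds p28.
Round 5: R3 [p10 :- p26, p28.]; R4 [p20 :- p28.]. Adds p10, p20.
Round 6: R10 [p23 :- p20.]. Adds p23.
Closure: {p1, p10, p13, p14, p20, p23, p26, p27, p28, p30, p31, p32, p36, p5} — 14 facts.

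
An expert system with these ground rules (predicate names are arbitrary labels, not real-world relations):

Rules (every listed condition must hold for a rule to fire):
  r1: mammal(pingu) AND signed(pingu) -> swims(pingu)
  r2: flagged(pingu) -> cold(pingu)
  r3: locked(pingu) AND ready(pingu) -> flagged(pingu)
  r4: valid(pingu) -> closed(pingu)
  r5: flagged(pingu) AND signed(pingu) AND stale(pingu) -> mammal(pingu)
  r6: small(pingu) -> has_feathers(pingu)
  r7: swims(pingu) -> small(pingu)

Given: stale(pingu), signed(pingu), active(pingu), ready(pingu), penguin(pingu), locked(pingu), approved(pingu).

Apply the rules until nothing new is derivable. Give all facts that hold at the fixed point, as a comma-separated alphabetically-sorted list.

active(pingu), approved(pingu), cold(pingu), flagged(pingu), has_feathers(pingu), locked(pingu), mammal(pingu), penguin(pingu), ready(pingu), signed(pingu), small(pingu), stale(pingu), swims(pingu)

Round 1: r3 [locked(pingu) AND ready(pingu) -> flagged(pingu)]. Adds flagged(pingu).
Round 2: r2 [flagged(pingu) -> cold(pingu)]; r5 [flagged(pingu) AND signed(pingu) AND stale(pingu) -> mammal(pingu)]. Adds cold(pingu), mammal(pingu).
Round 3: r1 [mammal(pingu) AND signed(pingu) -> swims(pingu)]. Adds swims(pingu).
Round 4: r7 [swims(pingu) -> small(pingu)]. Adds small(pingu).
Round 5: r6 [small(pingu) -> has_feathers(pingu)]. Adds has_feathers(pingu).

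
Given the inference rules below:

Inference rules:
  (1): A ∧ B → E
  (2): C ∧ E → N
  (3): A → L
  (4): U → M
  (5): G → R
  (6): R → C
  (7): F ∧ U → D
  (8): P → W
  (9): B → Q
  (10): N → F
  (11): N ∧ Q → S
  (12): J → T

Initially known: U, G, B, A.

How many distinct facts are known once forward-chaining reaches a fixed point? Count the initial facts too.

14

Round 1 fires (1), (3), (4), (5), (9), giving E, L, M, R, Q.
Round 2 fires (6), giving C.
Round 3 fires (2), giving N.
Round 4 fires (10), (11), giving F, S.
Round 5 fires (7), giving D.
Closure: {A, B, C, D, E, F, G, L, M, N, Q, R, S, U} — 14 facts.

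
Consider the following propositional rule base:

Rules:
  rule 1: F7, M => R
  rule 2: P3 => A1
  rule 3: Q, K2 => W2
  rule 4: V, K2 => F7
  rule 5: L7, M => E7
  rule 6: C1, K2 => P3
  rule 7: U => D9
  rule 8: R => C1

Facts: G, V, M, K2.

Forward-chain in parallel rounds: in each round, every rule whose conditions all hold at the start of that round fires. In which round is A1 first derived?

[1] rule 4 [V, K2 => F7]. ⇒ new: F7.
[2] rule 1 [F7, M => R]. ⇒ new: R.
[3] rule 8 [R => C1]. ⇒ new: C1.
[4] rule 6 [C1, K2 => P3]. ⇒ new: P3.
[5] rule 2 [P3 => A1]. ⇒ new: A1.
A1 first appears in round 5.

5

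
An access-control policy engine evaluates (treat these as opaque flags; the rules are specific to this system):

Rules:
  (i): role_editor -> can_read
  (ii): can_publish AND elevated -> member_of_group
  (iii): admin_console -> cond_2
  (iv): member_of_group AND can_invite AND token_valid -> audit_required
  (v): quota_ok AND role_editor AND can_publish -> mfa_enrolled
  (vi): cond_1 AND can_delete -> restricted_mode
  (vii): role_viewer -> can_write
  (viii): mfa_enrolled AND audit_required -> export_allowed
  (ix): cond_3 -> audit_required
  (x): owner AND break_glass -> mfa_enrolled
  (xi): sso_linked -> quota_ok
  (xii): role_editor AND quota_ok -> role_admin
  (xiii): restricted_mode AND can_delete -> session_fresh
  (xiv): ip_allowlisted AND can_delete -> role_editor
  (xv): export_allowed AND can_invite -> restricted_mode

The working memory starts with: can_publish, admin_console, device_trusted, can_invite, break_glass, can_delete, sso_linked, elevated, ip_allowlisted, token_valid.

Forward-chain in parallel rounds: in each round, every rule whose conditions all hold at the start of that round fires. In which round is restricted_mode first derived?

4

Round 1 — (ii), (iii), (xi), (xiv), derive member_of_group, cond_2, quota_ok, role_editor.
Round 2 — (i), (iv), (v), (xii), derive can_read, audit_required, mfa_enrolled, role_admin.
Round 3 — (viii), derive export_allowed.
Round 4 — (xv), derive restricted_mode.
restricted_mode first appears in round 4.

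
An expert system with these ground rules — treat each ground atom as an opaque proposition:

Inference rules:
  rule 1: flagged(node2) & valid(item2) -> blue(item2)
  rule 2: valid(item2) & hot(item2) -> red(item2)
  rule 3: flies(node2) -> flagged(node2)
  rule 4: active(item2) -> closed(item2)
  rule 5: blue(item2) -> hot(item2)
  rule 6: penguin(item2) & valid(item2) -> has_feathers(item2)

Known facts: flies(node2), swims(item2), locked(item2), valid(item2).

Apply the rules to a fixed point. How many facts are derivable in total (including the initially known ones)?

8

Round 1 fires rule 3, giving flagged(node2).
Round 2 fires rule 1, giving blue(item2).
Round 3 fires rule 5, giving hot(item2).
Round 4 fires rule 2, giving red(item2).
Closure: {blue(item2), flagged(node2), flies(node2), hot(item2), locked(item2), red(item2), swims(item2), valid(item2)} — 8 facts.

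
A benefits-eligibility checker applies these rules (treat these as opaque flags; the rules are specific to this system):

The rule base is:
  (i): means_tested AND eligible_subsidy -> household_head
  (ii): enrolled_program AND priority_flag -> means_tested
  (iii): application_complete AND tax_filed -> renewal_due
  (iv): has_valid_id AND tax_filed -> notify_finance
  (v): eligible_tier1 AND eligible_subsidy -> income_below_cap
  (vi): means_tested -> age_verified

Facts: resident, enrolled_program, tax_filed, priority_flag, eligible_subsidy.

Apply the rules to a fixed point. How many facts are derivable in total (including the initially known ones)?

8

Round 1: (ii) [enrolled_program AND priority_flag -> means_tested]. Adds means_tested.
Round 2: (i) [means_tested AND eligible_subsidy -> household_head]; (vi) [means_tested -> age_verified]. Adds household_head, age_verified.
Closure: {age_verified, eligible_subsidy, enrolled_program, household_head, means_tested, priority_flag, resident, tax_filed} — 8 facts.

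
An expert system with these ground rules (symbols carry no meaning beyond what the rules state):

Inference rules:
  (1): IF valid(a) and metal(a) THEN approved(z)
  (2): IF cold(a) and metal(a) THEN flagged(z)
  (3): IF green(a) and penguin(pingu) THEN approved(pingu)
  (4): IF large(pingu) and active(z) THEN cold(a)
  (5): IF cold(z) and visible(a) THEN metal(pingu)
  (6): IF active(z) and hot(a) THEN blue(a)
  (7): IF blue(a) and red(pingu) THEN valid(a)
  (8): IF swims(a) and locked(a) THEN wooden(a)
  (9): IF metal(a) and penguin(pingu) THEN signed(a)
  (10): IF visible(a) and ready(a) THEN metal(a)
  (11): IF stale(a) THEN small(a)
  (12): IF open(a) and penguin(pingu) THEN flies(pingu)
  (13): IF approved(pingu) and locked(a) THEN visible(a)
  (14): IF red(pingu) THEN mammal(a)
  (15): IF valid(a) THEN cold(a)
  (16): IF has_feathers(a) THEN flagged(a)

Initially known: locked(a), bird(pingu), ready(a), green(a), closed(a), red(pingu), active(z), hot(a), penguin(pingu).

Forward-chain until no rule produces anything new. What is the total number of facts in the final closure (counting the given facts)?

Round 1 fires (3), (6), (14), giving approved(pingu), blue(a), mammal(a).
Round 2 fires (7), (13), giving valid(a), visible(a).
Round 3 fires (10), (15), giving metal(a), cold(a).
Round 4 fires (1), (2), (9), giving approved(z), flagged(z), signed(a).
Closure: {active(z), approved(pingu), approved(z), bird(pingu), blue(a), closed(a), cold(a), flagged(z), green(a), hot(a), locked(a), mammal(a), metal(a), penguin(pingu), ready(a), red(pingu), signed(a), valid(a), visible(a)} — 19 facts.

19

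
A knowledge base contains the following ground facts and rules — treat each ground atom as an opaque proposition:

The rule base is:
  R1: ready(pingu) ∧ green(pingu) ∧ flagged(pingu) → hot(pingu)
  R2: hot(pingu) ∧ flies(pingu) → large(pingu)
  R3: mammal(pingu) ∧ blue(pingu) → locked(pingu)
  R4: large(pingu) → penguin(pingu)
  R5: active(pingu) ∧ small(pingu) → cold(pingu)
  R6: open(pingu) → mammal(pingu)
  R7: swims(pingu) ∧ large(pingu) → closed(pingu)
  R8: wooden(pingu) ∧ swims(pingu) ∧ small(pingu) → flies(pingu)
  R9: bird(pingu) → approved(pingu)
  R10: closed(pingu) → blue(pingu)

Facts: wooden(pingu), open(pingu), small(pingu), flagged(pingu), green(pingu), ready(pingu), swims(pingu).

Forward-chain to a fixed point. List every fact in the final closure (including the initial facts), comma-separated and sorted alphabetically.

blue(pingu), closed(pingu), flagged(pingu), flies(pingu), green(pingu), hot(pingu), large(pingu), locked(pingu), mammal(pingu), open(pingu), penguin(pingu), ready(pingu), small(pingu), swims(pingu), wooden(pingu)

Round 1 fires R1, R6, R8, giving hot(pingu), mammal(pingu), flies(pingu).
Round 2 fires R2, giving large(pingu).
Round 3 fires R4, R7, giving penguin(pingu), closed(pingu).
Round 4 fires R10, giving blue(pingu).
Round 5 fires R3, giving locked(pingu).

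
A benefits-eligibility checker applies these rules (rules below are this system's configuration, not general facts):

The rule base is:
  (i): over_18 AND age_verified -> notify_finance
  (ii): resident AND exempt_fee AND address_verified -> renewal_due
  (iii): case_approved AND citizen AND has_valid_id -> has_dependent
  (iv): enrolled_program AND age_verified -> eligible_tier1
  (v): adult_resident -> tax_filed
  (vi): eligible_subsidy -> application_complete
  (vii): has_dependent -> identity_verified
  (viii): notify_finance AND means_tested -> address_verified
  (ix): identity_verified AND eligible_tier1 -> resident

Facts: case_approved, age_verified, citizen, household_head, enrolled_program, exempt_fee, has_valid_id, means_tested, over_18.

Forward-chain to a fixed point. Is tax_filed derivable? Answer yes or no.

no

Round 1 fires (i), (iii), (iv), giving notify_finance, has_dependent, eligible_tier1.
Round 2 fires (vii), (viii), giving identity_verified, address_verified.
Round 3 fires (ix), giving resident.
Round 4 fires (ii), giving renewal_due.
Fixed point reached. tax_filed is concluded only by (v); (v) needs adult_resident (never derived).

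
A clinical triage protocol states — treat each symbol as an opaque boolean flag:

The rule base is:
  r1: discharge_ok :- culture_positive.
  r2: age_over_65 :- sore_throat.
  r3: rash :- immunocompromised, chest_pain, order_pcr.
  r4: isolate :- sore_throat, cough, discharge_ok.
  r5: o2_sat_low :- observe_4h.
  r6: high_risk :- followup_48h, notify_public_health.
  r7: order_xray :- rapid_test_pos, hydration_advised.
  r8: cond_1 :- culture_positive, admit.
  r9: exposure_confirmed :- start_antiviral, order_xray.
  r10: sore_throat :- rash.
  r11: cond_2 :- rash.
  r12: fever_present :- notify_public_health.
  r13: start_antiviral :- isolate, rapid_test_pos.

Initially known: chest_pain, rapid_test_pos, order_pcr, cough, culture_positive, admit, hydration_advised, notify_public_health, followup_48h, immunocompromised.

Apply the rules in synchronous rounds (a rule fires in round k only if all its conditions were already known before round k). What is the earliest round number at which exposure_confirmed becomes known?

5

Round 1: r1 [discharge_ok :- culture_positive.]; r3 [rash :- immunocompromised, chest_pain, order_pcr.]; r6 [high_risk :- followup_48h, notify_public_health.]; r7 [order_xray :- rapid_test_pos, hydration_advised.]; r8 [cond_1 :- culture_positive, admit.]; r12 [fever_present :- notify_public_health.]. New: discharge_ok, rash, high_risk, order_xray, cond_1, fever_present.
Round 2: r10 [sore_throat :- rash.]; r11 [cond_2 :- rash.]. New: sore_throat, cond_2.
Round 3: r2 [age_over_65 :- sore_throat.]; r4 [isolate :- sore_throat, cough, discharge_ok.]. New: age_over_65, isolate.
Round 4: r13 [start_antiviral :- isolate, rapid_test_pos.]. New: start_antiviral.
Round 5: r9 [exposure_confirmed :- start_antiviral, order_xray.]. New: exposure_confirmed.
exposure_confirmed first appears in round 5.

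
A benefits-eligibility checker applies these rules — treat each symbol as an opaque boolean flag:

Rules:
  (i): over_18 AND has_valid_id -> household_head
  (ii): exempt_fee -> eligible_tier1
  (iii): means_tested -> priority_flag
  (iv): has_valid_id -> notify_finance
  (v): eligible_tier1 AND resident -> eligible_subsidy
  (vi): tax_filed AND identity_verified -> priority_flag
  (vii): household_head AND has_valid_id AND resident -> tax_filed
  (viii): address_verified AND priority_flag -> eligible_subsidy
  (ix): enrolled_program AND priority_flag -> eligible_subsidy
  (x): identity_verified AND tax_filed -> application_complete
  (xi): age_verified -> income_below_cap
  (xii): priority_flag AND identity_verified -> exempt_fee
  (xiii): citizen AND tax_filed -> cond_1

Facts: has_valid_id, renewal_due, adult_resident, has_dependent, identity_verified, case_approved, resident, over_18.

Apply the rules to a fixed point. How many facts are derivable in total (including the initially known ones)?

[1] (i) [over_18 AND has_valid_id -> household_head]; (iv) [has_valid_id -> notify_finance]. ⇒ new: household_head, notify_finance.
[2] (vii) [household_head AND has_valid_id AND resident -> tax_filed]. ⇒ new: tax_filed.
[3] (vi) [tax_filed AND identity_verified -> priority_flag]; (x) [identity_verified AND tax_filed -> application_complete]. ⇒ new: priority_flag, application_complete.
[4] (xii) [priority_flag AND identity_verified -> exempt_fee]. ⇒ new: exempt_fee.
[5] (ii) [exempt_fee -> eligible_tier1]. ⇒ new: eligible_tier1.
[6] (v) [eligible_tier1 AND resident -> eligible_subsidy]. ⇒ new: eligible_subsidy.
Closure: {adult_resident, application_complete, case_approved, eligible_subsidy, eligible_tier1, exempt_fee, has_dependent, has_valid_id, household_head, identity_verified, notify_finance, over_18, priority_flag, renewal_due, resident, tax_filed} — 16 facts.

16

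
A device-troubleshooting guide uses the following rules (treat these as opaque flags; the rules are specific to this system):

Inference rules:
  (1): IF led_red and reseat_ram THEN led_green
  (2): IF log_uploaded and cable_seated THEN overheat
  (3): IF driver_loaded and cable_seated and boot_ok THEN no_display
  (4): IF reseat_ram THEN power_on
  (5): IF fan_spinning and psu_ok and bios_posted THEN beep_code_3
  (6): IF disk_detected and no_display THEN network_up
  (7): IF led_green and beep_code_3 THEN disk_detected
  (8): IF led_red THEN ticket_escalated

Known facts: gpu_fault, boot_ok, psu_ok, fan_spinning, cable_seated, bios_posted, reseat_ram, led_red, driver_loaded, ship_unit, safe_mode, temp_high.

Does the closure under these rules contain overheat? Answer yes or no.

no

Round 1 fires (1), (3), (4), (5), (8), giving led_green, no_display, power_on, beep_code_3, ticket_escalated.
Round 2 fires (7), giving disk_detected.
Round 3 fires (6), giving network_up.
Fixed point reached. overheat is concluded only by (2); (2) needs log_uploaded (never derived).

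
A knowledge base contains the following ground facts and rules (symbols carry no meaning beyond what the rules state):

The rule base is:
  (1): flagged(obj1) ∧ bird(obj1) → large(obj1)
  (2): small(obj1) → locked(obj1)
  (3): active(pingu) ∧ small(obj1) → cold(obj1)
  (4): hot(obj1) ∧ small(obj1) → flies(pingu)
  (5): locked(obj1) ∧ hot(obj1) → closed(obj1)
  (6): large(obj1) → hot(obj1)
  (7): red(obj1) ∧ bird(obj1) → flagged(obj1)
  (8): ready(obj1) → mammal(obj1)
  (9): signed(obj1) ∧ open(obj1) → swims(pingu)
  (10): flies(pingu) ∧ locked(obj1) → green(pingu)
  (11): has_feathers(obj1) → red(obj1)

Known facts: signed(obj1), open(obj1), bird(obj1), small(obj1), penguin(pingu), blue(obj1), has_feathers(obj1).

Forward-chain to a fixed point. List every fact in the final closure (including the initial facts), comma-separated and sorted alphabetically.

bird(obj1), blue(obj1), closed(obj1), flagged(obj1), flies(pingu), green(pingu), has_feathers(obj1), hot(obj1), large(obj1), locked(obj1), open(obj1), penguin(pingu), red(obj1), signed(obj1), small(obj1), swims(pingu)

[1] (2) [small(obj1) → locked(obj1)]; (9) [signed(obj1) ∧ open(obj1) → swims(pingu)]; (11) [has_feathers(obj1) → red(obj1)]. ⇒ new: locked(obj1), swims(pingu), red(obj1).
[2] (7) [red(obj1) ∧ bird(obj1) → flagged(obj1)]. ⇒ new: flagged(obj1).
[3] (1) [flagged(obj1) ∧ bird(obj1) → large(obj1)]. ⇒ new: large(obj1).
[4] (6) [large(obj1) → hot(obj1)]. ⇒ new: hot(obj1).
[5] (4) [hot(obj1) ∧ small(obj1) → flies(pingu)]; (5) [locked(obj1) ∧ hot(obj1) → closed(obj1)]. ⇒ new: flies(pingu), closed(obj1).
[6] (10) [flies(pingu) ∧ locked(obj1) → green(pingu)]. ⇒ new: green(pingu).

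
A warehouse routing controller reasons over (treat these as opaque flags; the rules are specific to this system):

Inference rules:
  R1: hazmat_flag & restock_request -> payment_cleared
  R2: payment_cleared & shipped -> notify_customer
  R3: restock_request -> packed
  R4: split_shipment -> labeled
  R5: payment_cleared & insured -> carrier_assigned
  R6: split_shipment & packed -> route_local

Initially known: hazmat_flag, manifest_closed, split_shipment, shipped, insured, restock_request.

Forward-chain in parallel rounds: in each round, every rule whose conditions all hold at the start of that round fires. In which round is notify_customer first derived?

2

Round 1: R1 [hazmat_flag & restock_request -> payment_cleared]; R3 [restock_request -> packed]; R4 [split_shipment -> labeled]. Adds payment_cleared, packed, labeled.
Round 2: R2 [payment_cleared & shipped -> notify_customer]; R5 [payment_cleared & insured -> carrier_assigned]; R6 [split_shipment & packed -> route_local]. Adds notify_customer, carrier_assigned, route_local.
notify_customer first appears in round 2.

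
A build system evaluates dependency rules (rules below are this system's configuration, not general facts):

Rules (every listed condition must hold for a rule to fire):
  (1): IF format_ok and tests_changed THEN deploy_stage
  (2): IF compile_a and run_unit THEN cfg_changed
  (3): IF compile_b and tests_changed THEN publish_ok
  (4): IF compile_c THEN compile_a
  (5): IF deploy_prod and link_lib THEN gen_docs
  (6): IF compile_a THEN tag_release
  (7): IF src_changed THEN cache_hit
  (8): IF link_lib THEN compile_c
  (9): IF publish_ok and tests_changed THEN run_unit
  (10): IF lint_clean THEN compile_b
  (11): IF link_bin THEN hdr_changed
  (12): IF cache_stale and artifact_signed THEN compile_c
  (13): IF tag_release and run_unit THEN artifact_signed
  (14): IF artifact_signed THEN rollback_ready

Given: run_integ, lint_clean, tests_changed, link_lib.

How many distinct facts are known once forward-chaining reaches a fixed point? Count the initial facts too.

13

Round 1 fires (8), (10), giving compile_c, compile_b.
Round 2 fires (3), (4), giving publish_ok, compile_a.
Round 3 fires (6), (9), giving tag_release, run_unit.
Round 4 fires (2), (13), giving cfg_changed, artifact_signed.
Round 5 fires (14), giving rollback_ready.
Closure: {artifact_signed, cfg_changed, compile_a, compile_b, compile_c, link_lib, lint_clean, publish_ok, rollback_ready, run_integ, run_unit, tag_release, tests_changed} — 13 facts.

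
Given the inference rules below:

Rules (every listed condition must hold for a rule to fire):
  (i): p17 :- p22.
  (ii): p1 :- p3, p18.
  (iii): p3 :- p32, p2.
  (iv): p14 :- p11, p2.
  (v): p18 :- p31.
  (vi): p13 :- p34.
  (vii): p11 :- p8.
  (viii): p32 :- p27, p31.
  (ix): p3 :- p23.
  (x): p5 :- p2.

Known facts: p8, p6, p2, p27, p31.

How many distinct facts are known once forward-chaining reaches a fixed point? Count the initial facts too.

12

Round 1: (v) [p18 :- p31.]; (vii) [p11 :- p8.]; (viii) [p32 :- p27, p31.]; (x) [p5 :- p2.]. New: p18, p11, p32, p5.
Round 2: (iii) [p3 :- p32, p2.]; (iv) [p14 :- p11, p2.]. New: p3, p14.
Round 3: (ii) [p1 :- p3, p18.]. New: p1.
Closure: {p1, p11, p14, p18, p2, p27, p3, p31, p32, p5, p6, p8} — 12 facts.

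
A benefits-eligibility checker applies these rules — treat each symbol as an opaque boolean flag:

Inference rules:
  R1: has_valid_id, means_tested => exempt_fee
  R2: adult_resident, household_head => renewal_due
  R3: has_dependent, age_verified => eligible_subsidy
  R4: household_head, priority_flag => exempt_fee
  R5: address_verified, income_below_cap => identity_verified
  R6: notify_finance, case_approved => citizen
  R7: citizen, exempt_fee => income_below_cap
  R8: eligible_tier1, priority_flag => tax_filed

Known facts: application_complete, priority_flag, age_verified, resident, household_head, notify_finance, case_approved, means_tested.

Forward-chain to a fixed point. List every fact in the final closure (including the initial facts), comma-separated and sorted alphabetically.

age_verified, application_complete, case_approved, citizen, exempt_fee, household_head, income_below_cap, means_tested, notify_finance, priority_flag, resident

Round 1 — R4, R6, derive exempt_fee, citizen.
Round 2 — R7, derive income_below_cap.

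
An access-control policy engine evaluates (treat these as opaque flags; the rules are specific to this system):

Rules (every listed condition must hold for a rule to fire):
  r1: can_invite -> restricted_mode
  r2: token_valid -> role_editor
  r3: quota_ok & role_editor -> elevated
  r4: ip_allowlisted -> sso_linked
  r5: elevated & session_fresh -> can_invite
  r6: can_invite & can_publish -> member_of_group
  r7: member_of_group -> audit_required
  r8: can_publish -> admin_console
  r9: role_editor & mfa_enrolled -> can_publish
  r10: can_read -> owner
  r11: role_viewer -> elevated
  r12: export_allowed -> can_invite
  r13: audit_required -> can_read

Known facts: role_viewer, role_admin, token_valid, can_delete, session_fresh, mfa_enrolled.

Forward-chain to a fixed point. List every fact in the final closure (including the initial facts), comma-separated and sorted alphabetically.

admin_console, audit_required, can_delete, can_invite, can_publish, can_read, elevated, member_of_group, mfa_enrolled, owner, restricted_mode, role_admin, role_editor, role_viewer, session_fresh, token_valid

Round 1 fires r2, r11, giving role_editor, elevated.
Round 2 fires r5, r9, giving can_invite, can_publish.
Round 3 fires r1, r6, r8, giving restricted_mode, member_of_group, admin_console.
Round 4 fires r7, giving audit_required.
Round 5 fires r13, giving can_read.
Round 6 fires r10, giving owner.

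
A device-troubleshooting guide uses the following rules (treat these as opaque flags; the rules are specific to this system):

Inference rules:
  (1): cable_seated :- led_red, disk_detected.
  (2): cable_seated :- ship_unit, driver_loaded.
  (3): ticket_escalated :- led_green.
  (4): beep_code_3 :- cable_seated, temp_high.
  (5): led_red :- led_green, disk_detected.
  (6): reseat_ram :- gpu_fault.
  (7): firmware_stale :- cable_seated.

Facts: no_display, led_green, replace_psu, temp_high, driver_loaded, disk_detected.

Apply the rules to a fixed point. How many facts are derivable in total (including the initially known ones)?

Round 1: (3) [ticket_escalated :- led_green.]; (5) [led_red :- led_green, disk_detected.]. New: ticket_escalated, led_red.
Round 2: (1) [cable_seated :- led_red, disk_detected.]. New: cable_seated.
Round 3: (4) [beep_code_3 :- cable_seated, temp_high.]; (7) [firmware_stale :- cable_seated.]. New: beep_code_3, firmware_stale.
Closure: {beep_code_3, cable_seated, disk_detected, driver_loaded, firmware_stale, led_green, led_red, no_display, replace_psu, temp_high, ticket_escalated} — 11 facts.

11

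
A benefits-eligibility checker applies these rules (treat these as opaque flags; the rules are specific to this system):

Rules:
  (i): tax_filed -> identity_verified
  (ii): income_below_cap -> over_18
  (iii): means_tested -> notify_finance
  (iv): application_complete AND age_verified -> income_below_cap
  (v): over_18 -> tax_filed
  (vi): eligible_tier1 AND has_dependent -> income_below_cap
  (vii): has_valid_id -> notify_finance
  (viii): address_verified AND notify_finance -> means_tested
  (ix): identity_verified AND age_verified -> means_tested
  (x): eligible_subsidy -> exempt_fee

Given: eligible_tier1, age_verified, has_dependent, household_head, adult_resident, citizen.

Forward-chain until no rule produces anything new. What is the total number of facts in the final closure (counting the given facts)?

[1] (vi) [eligible_tier1 AND has_dependent -> income_below_cap]. ⇒ new: income_below_cap.
[2] (ii) [income_below_cap -> over_18]. ⇒ new: over_18.
[3] (v) [over_18 -> tax_filed]. ⇒ new: tax_filed.
[4] (i) [tax_filed -> identity_verified]. ⇒ new: identity_verified.
[5] (ix) [identity_verified AND age_verified -> means_tested]. ⇒ new: means_tested.
[6] (iii) [means_tested -> notify_finance]. ⇒ new: notify_finance.
Closure: {adult_resident, age_verified, citizen, eligible_tier1, has_dependent, household_head, identity_verified, income_below_cap, means_tested, notify_finance, over_18, tax_filed} — 12 facts.

12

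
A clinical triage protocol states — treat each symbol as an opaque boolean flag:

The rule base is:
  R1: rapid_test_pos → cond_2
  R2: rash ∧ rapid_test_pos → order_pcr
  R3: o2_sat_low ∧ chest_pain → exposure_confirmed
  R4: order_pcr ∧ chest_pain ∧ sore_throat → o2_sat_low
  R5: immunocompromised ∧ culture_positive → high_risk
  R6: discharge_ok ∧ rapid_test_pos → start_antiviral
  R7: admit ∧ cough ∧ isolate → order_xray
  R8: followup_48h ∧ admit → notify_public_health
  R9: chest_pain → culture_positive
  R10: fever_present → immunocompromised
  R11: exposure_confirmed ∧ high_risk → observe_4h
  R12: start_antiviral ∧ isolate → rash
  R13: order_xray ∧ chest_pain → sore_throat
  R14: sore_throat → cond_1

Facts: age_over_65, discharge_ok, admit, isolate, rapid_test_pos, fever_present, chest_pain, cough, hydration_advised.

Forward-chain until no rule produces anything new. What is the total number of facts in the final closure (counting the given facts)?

22

[1] R1 [rapid_test_pos → cond_2]; R6 [discharge_ok ∧ rapid_test_pos → start_antiviral]; R7 [admit ∧ cough ∧ isolate → order_xray]; R9 [chest_pain → culture_positive]; R10 [fever_present → immunocompromised]. ⇒ new: cond_2, start_antiviral, order_xray, culture_positive, immunocompromised.
[2] R5 [immunocompromised ∧ culture_positive → high_risk]; R12 [start_antiviral ∧ isolate → rash]; R13 [order_xray ∧ chest_pain → sore_throat]. ⇒ new: high_risk, rash, sore_throat.
[3] R2 [rash ∧ rapid_test_pos → order_pcr]; R14 [sore_throat → cond_1]. ⇒ new: order_pcr, cond_1.
[4] R4 [order_pcr ∧ chest_pain ∧ sore_throat → o2_sat_low]. ⇒ new: o2_sat_low.
[5] R3 [o2_sat_low ∧ chest_pain → exposure_confirmed]. ⇒ new: exposure_confirmed.
[6] R11 [exposure_confirmed ∧ high_risk → observe_4h]. ⇒ new: observe_4h.
Closure: {admit, age_over_65, chest_pain, cond_1, cond_2, cough, culture_positive, discharge_ok, exposure_confirmed, fever_present, high_risk, hydration_advised, immunocompromised, isolate, o2_sat_low, observe_4h, order_pcr, order_xray, rapid_test_pos, rash, sore_throat, start_antiviral} — 22 facts.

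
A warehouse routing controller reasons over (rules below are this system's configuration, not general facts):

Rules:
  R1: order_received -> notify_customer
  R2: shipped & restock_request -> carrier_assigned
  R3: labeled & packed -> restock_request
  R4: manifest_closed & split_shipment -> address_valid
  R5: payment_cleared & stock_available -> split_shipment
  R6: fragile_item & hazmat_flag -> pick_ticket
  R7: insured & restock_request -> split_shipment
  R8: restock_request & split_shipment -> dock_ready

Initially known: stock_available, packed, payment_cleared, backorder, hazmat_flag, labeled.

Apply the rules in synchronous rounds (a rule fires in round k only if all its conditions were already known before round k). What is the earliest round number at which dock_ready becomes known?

2

[1] R3 [labeled & packed -> restock_request]; R5 [payment_cleared & stock_available -> split_shipment]. ⇒ new: restock_request, split_shipment.
[2] R8 [restock_request & split_shipment -> dock_ready]. ⇒ new: dock_ready.
dock_ready first appears in round 2.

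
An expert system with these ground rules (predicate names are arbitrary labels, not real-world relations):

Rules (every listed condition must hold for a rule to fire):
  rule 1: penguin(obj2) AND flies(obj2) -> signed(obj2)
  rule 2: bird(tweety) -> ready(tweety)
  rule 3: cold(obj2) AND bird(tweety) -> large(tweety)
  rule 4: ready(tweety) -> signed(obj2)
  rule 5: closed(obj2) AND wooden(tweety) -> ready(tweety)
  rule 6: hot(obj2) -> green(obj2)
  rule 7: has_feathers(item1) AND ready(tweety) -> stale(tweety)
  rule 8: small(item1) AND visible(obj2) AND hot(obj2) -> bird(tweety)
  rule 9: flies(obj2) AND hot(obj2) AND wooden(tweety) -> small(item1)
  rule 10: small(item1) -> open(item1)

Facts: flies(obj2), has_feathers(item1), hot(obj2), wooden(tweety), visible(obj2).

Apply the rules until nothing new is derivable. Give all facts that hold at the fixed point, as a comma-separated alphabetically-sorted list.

bird(tweety), flies(obj2), green(obj2), has_feathers(item1), hot(obj2), open(item1), ready(tweety), signed(obj2), small(item1), stale(tweety), visible(obj2), wooden(tweety)

Round 1: rule 6 [hot(obj2) -> green(obj2)]; rule 9 [flies(obj2) AND hot(obj2) AND wooden(tweety) -> small(item1)]. Adds green(obj2), small(item1).
Round 2: rule 8 [small(item1) AND visible(obj2) AND hot(obj2) -> bird(tweety)]; rule 10 [small(item1) -> open(item1)]. Adds bird(tweety), open(item1).
Round 3: rule 2 [bird(tweety) -> ready(tweety)]. Adds ready(tweety).
Round 4: rule 4 [ready(tweety) -> signed(obj2)]; rule 7 [has_feathers(item1) AND ready(tweety) -> stale(tweety)]. Adds signed(obj2), stale(tweety).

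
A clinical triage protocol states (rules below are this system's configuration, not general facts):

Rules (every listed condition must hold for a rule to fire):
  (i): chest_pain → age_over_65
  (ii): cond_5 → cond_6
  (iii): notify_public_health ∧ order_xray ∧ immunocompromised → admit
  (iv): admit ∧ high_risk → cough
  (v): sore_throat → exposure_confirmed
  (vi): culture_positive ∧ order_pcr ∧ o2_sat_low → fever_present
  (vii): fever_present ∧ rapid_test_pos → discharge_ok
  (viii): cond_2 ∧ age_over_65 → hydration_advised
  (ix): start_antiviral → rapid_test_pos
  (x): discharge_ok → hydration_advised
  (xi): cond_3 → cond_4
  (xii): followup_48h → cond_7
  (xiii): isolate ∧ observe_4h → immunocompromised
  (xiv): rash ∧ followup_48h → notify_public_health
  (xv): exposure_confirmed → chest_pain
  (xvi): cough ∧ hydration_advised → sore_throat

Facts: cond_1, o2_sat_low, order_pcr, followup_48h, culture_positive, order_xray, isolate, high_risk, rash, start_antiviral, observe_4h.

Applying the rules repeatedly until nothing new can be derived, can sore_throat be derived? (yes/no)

yes

Round 1: (vi) [culture_positive ∧ order_pcr ∧ o2_sat_low → fever_present]; (ix) [start_antiviral → rapid_test_pos]; (xii) [followup_48h → cond_7]; (xiii) [isolate ∧ observe_4h → immunocompromised]; (xiv) [rash ∧ followup_48h → notify_public_health]. New: fever_present, rapid_test_pos, cond_7, immunocompromised, notify_public_health.
Round 2: (iii) [notify_public_health ∧ order_xray ∧ immunocompromised → admit]; (vii) [fever_present ∧ rapid_test_pos → discharge_ok]. New: admit, discharge_ok.
Round 3: (iv) [admit ∧ high_risk → cough]; (x) [discharge_ok → hydration_advised]. New: cough, hydration_advised.
Round 4: (xvi) [cough ∧ hydration_advised → sore_throat]. New: sore_throat.
Round 5: (v) [sore_throat → exposure_confirmed]. New: exposure_confirmed.
Round 6: (xv) [exposure_confirmed → chest_pain]. New: chest_pain.
Round 7: (i) [chest_pain → age_over_65]. New: age_over_65.
sore_throat appears in round 4, so it is derivable.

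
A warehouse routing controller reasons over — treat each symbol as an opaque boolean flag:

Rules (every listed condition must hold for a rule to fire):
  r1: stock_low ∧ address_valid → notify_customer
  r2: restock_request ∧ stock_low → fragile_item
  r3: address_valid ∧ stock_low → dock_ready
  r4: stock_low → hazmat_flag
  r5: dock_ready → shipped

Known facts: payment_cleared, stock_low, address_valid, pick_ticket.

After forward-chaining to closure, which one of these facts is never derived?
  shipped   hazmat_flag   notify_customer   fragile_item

Round 1 — r1, r3, r4, derive notify_customer, dock_ready, hazmat_flag.
Round 2 — r5, derive shipped.
Derived: hazmat_flag (round 1), notify_customer (round 1), shipped (round 2). fragile_item never appears in any round.

fragile_item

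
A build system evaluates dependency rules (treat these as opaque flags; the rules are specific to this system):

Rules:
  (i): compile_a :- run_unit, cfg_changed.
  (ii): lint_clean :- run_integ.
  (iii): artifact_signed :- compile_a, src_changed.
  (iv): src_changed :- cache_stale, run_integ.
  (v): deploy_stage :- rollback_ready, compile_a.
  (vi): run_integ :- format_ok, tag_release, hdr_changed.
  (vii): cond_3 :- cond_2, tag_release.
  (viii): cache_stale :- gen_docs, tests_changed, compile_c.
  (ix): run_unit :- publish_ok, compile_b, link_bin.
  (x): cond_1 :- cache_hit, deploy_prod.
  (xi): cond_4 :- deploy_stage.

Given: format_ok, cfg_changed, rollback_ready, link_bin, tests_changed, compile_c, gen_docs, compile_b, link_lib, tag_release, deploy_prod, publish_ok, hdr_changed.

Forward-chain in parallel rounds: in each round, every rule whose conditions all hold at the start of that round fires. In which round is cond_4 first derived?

[1] (vi) [run_integ :- format_ok, tag_release, hdr_changed.]; (viii) [cache_stale :- gen_docs, tests_changed, compile_c.]; (ix) [run_unit :- publish_ok, compile_b, link_bin.]. ⇒ new: run_integ, cache_stale, run_unit.
[2] (i) [compile_a :- run_unit, cfg_changed.]; (ii) [lint_clean :- run_integ.]; (iv) [src_changed :- cache_stale, run_integ.]. ⇒ new: compile_a, lint_clean, src_changed.
[3] (iii) [artifact_signed :- compile_a, src_changed.]; (v) [deploy_stage :- rollback_ready, compile_a.]. ⇒ new: artifact_signed, deploy_stage.
[4] (xi) [cond_4 :- deploy_stage.]. ⇒ new: cond_4.
cond_4 first appears in round 4.

4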